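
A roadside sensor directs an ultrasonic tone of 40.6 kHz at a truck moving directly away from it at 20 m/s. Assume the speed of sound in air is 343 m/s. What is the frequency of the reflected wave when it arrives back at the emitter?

The truck first receives the wave as a moving observer: f₁ = f₀ · (v − u)/v = 40.6 × (343 − 20)/343 ≈ 38.2 kHz.
The reflection then acts as a moving source: f₂ = f₁ · v/(v + u) ≈ 36.1 kHz.

36.1 kHz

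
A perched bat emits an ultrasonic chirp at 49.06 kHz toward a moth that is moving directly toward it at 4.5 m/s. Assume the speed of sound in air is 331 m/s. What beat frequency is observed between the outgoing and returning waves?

1352 Hz

The moth first receives the wave as a moving observer: f₁ = f₀ · (v + u)/v = 49.06 × (331 + 4.5)/331 ≈ 49.727 kHz.
On reflection it acts as a source moving toward the stationary detector: f₂ = f₁ · v/(v − u) = 49.727 × 331/326.5 ≈ 50.412 kHz.
Beat frequency (with f₀ = 49060 Hz): |f₂ − f₀| = 2u·f₀/(v − u) = 2 × 4.5 × 49060/326.5 ≈ 1352 Hz.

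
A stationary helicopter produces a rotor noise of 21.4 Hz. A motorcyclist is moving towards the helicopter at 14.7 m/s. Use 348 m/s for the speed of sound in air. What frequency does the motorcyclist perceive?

22.3 Hz

Only the observer moves, toward the source, so f' = f · (v + v_o)/v.
f' = 21.4 × (348 + 14.7)/348 = 21.4 × 362.7/348 ≈ 22.3 Hz.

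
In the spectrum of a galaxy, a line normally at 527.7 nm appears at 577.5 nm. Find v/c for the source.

0.090c

λ'/λ₀ = 1.0944 > 1 (redshift), so the source is receding.
λ'/λ₀ = √((1 + β)/(1 − β)) for a receding source ⇒ β = (r² − 1)/(r² + 1) with r = λ'/λ₀.
β = (1.1976 − 1)/(1.1976 + 1) ≈ 0.090.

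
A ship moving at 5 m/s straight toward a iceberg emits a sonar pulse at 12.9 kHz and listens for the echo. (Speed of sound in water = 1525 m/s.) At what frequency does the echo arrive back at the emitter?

The iceberg receives the sound from a moving source: f₁ = f₀ · v/(v − v_e) = 12.9 × 1525/1520 ≈ 12.94 kHz.
On the return leg the ship is a moving observer: f₂ = f₁ · (v + v_e)/v = 12.94 × 1530/1525 ≈ 12.98 kHz.
Equivalently f₂ = f₀ · (v + v_e)/(v − v_e).

12.98 kHz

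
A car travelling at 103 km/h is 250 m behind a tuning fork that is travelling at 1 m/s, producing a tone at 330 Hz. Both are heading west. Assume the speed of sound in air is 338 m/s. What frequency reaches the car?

357 Hz

103 km/h = 28.61 m/s.
The car is behind, so the tuning fork is moving away from it while the car is moving toward the tuning fork.
General Doppler shift: f' = f · (v + v_o)/(v + v_s).
f' = 330 × (338 + 28.61)/(338 + 1) = 330 × 366.61/339 ≈ 357 Hz.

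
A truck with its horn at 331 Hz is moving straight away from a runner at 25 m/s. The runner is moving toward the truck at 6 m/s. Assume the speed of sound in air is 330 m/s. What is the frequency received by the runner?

313 Hz

With source receding and observer approaching, f' = f · (v + v_o)/(v + v_s).
f' = 331 × (330 + 6)/(330 + 25) = 331 × 336/355 ≈ 313 Hz.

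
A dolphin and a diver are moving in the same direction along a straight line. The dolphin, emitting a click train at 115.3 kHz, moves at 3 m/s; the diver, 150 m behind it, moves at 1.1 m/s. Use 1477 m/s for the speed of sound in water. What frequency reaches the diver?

The diver is behind, so the dolphin is moving away from it while the diver is moving toward the dolphin.
With source receding and observer approaching, f' = f · (v + v_o)/(v + v_s).
f' = 115.3 × (1477 + 1.1)/(1477 + 3) = 115.3 × 1478.1/1480 ≈ 115.2 kHz.

115.2 kHz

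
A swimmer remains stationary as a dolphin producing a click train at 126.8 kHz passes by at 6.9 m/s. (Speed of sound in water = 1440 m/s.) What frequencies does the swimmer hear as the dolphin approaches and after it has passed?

127.4 kHz approaching; 126.2 kHz receding

Approaching: f₁ = f · v/(v − v_s) = 126.8 × 1440/1433.1 ≈ 127.4 kHz.
Receding: f₂ = f · v/(v + v_s) = 126.8 × 1440/1446.9 ≈ 126.2 kHz.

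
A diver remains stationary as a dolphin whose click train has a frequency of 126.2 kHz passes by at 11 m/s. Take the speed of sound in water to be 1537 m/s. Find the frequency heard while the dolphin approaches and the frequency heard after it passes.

Approaching: f₁ = f · v/(v − v_s) = 126.2 × 1537/1526 ≈ 127.1 kHz.
Receding: f₂ = f · v/(v + v_s) = 126.2 × 1537/1548 ≈ 125.3 kHz.

127.1 kHz approaching; 125.3 kHz receding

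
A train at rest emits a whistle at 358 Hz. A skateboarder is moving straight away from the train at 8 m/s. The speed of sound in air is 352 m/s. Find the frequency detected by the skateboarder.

350 Hz

Only the observer moves, away from the source, so f' = f · (v − v_o)/v.
f' = 358 × (352 − 8)/352 = 358 × 344/352 ≈ 350 Hz.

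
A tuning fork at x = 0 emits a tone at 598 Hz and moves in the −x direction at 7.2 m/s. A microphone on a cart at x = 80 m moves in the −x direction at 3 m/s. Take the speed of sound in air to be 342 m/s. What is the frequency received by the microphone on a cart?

The observer lies on the +x side, so the source is heading away from the observer and the observer is heading toward the source.
General Doppler shift: f' = f · (v + v_o)/(v + v_s).
f' = 598 × (342 + 3)/(342 + 7.2) = 598 × 345/349.2 ≈ 591 Hz.

591 Hz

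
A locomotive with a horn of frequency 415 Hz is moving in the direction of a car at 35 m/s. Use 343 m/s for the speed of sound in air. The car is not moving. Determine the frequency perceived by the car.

Only the source moves, toward the listener, so f' = f · v/(v − v_s).
f' = 415 × 343/(343 − 35) = 415 × 343/308 ≈ 462 Hz.

462 Hz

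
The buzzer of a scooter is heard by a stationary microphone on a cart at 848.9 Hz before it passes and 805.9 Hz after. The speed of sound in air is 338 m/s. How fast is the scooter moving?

8.8 m/s

f₁/f₂ = (v + v_s)/(v − v_s), so v_s = v · (f₁ − f₂)/(f₁ + f₂).
v_s = 338 × (848.9 − 805.9)/(848.9 + 805.9) = 338 × 43.0/1654.8 ≈ 8.8 m/s.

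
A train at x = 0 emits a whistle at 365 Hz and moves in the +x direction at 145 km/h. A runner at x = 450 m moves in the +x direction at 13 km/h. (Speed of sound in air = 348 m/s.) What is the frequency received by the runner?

408 Hz

145 km/h = 40.28 m/s; 13 km/h = 3.611 m/s.
The observer lies on the +x side, so the source is heading toward the observer and the observer is heading away from the source.
With source approaching and observer receding, f' = f · (v − v_o)/(v − v_s).
f' = 365 × (348 − 3.611)/(348 − 40.28) = 365 × 344.39/307.72 ≈ 408 Hz.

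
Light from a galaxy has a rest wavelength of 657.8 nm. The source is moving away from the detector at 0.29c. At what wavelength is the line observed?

Relativistic Doppler for wavelength: λ' = λ₀ · √((1 + β)/(1 − β)).
λ' = 657.8 × √(1.2900/0.7100) = 657.8 × 1.34792 ≈ 886.7 nm.

886.7 nm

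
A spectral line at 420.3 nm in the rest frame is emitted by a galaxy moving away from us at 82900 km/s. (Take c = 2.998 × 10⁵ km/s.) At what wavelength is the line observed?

β = v/c = 82900/299800 = 0.2765.
Relativistic Doppler for wavelength: λ' = λ₀ · √((1 + β)/(1 − β)).
λ' = 420.3 × √(1.2765/0.7235) = 420.3 × 1.32831 ≈ 558.3 nm.

558.3 nm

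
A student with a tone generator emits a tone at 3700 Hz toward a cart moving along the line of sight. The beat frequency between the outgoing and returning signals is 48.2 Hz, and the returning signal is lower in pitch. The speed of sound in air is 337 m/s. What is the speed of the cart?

2.21 m/s

Double Doppler shift off a moving reflector: f₂ = f₀ · (v + u)/(v − u) (u > 0 toward emitter).
Returning signal is lower, so f₂ = f₀ − Δf = 3700 − 48.2 = 3651.8 Hz.
Rearranging, u = v · (f₂ − f₀)/(f₂ + f₀) = 337 × -48.2/7351.8 ≈ -2.21 m/s.
So the cart is moving at 2.21 m/s away from the emitter.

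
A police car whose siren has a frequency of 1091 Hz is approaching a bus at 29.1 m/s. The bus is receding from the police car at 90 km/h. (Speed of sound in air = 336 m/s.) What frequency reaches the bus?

1106 Hz

90 km/h = 25 m/s.
With source approaching and observer receding, f' = f · (v − v_o)/(v − v_s).
f' = 1091 × (336 − 25)/(336 − 29.1) = 1091 × 311/306.9 ≈ 1106 Hz.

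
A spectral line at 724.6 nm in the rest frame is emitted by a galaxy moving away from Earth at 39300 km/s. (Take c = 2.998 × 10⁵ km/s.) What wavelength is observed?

826.7 nm

β = v/c = 39300/299800 = 0.1311.
Relativistic Doppler for wavelength: λ' = λ₀ · √((1 + β)/(1 − β)).
λ' = 724.6 × √(1.1311/0.8689) = 724.6 × 1.14093 ≈ 826.7 nm.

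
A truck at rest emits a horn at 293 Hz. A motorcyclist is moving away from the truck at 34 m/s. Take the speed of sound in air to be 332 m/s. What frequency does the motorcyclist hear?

263 Hz

Moving observer, stationary source: f' = f · (v − v_o)/v.
f' = 293 × (332 − 34)/332 = 293 × 298/332 ≈ 263 Hz.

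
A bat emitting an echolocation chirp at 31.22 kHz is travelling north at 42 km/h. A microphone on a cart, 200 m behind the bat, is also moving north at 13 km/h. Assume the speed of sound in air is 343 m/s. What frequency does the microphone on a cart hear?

30.5 kHz

42 km/h = 11.67 m/s; 13 km/h = 3.611 m/s.
The microphone on a cart is behind, so the bat is moving away from it while the microphone on a cart is moving toward the bat.
General Doppler shift: f' = f · (v + v_o)/(v + v_s).
f' = 31.22 × (343 + 3.611)/(343 + 11.67) = 31.22 × 346.61/354.67 ≈ 30.5 kHz.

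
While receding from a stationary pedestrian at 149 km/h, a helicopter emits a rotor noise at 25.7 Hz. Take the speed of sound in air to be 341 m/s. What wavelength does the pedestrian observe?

14.88 m

149 km/h = 41.39 m/s.
Moving source, stationary observer: f' = f · v/(v + v_s) since the source is receding.
f' = 25.7 × 341/(341 + 41.39) ≈ 22.9 Hz.
λ' = v/f' = 341/22.9183 ≈ 14.88 m.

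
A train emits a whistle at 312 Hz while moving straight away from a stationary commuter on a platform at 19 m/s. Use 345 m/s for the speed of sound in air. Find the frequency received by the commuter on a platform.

With the source moving away from a stationary observer, f' = f · v/(v + v_s).
f' = 312 × 345/(345 + 19) = 312 × 345/364 ≈ 296 Hz.

296 Hz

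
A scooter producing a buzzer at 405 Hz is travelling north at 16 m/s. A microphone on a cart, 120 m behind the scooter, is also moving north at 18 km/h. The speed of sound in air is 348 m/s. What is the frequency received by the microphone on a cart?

18 km/h = 5 m/s.
The microphone on a cart is behind, so the scooter is moving away from it while the microphone on a cart is moving toward the scooter.
General Doppler shift: f' = f · (v + v_o)/(v + v_s).
f' = 405 × (348 + 5)/(348 + 16) = 405 × 353/364 ≈ 393 Hz.

393 Hz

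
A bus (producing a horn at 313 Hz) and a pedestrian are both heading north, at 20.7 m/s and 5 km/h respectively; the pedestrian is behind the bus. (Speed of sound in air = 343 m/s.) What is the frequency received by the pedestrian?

5 km/h = 1.389 m/s.
The pedestrian is behind, so the bus is moving away from it while the pedestrian is moving toward the bus.
Both move, so f' = f · (v + v_o)/(v + v_s).
f' = 313 × (343 + 1.389)/(343 + 20.7) = 313 × 344.39/363.7 ≈ 296 Hz.

296 Hz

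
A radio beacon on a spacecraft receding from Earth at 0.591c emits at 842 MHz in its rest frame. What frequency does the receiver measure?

426.9 MHz

Relativistic Doppler for frequency: f' = f₀ · √((1 − β)/(1 + β)).
f' = 842 × √(0.4090/1.5910) = 842 × 0.50702 ≈ 426.9 MHz.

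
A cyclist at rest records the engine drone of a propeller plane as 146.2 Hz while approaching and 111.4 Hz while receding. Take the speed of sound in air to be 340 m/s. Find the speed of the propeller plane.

f₁/f₂ = (v + v_s)/(v − v_s), so v_s = v · (f₁ − f₂)/(f₁ + f₂).
v_s = 340 × (146.2 − 111.4)/(146.2 + 111.4) = 340 × 34.8/257.6 ≈ 46 m/s.

46 m/s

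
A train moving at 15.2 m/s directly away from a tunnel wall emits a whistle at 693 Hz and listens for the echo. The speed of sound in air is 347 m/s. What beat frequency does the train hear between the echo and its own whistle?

The tunnel wall receives the sound from a moving source: f₁ = f₀ · v/(v + v_e) = 693 × 347/362.2 ≈ 663.9 Hz.
On the return leg the train is a moving observer: f₂ = f₁ · (v − v_e)/v = 663.9 × 331.8/347 ≈ 634.8 Hz.
Equivalently f₂ = f₀ · (v − v_e)/(v + v_e).
Beat against the emitted tone: |f₂ − f₀| = 2v_e·f₀/(v + v_e) = 2 × 15.2 × 693/362.2 ≈ 58.2 Hz.

58.2 Hz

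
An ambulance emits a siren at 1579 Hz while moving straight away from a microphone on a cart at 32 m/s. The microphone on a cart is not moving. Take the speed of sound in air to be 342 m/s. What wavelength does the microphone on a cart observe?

23.7 cm

Only the source moves, away from the listener, so f' = f · v/(v + v_s).
f' = 1579 × 342/(342 + 32) ≈ 1444 Hz.
λ' = v/f' = 342/1443.9 ≈ 23.7 cm.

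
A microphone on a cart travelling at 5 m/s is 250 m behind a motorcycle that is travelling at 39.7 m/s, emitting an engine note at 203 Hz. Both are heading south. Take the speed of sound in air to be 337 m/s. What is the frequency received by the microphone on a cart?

The microphone on a cart is behind, so the motorcycle is moving away from it while the microphone on a cart is moving toward the motorcycle.
General Doppler shift: f' = f · (v + v_o)/(v + v_s).
f' = 203 × (337 + 5)/(337 + 39.7) = 203 × 342/376.7 ≈ 184 Hz.

184 Hz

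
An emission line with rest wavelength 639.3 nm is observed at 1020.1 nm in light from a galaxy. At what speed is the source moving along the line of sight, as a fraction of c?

λ'/λ₀ = 1.5957 > 1 (redshift), so the source is receding.
λ'/λ₀ = √((1 + β)/(1 − β)) for a receding source ⇒ β = (r² − 1)/(r² + 1) with r = λ'/λ₀.
β = (2.5461 − 1)/(2.5461 + 1) ≈ 0.436.

0.436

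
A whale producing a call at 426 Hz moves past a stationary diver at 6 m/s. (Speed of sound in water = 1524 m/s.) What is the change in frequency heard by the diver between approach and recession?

Approaching: f₁ = f · v/(v − v_s) = 426 × 1524/1518 ≈ 427.68 Hz.
Receding: f₂ = f · v/(v + v_s) = 426 × 1524/1530 ≈ 424.33 Hz.
Drop: f₁ − f₂ = 2f·v·v_s/(v² − v_s²) = 2 × 426 × 1524 × 6/(1524² − 6²) ≈ 3.35 Hz.

3.35 Hz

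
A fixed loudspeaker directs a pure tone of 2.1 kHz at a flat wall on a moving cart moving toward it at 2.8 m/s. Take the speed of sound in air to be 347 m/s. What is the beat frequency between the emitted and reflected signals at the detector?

34.2 Hz

At the flat wall on a moving cart (a moving observer), f₁ = f₀ · (v + u)/v = 2.1 × 349.8/347 ≈ 2.1169 kHz.
The reflection then acts as a moving source: f₂ = f₁ · v/(v − u) ≈ 2.1342 kHz.
Equivalently f₂ = f₀ · (v + u)/(v − u).
Beat frequency (with f₀ = 2100 Hz): |f₂ − f₀| = 2u·f₀/(v − u) = 2 × 2.8 × 2100/344.2 ≈ 34.2 Hz.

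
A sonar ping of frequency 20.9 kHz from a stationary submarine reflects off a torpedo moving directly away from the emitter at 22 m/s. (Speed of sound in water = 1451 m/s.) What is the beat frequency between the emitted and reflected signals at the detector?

The torpedo first receives the wave as a moving observer: f₁ = f₀ · (v − u)/v = 20.9 × (1451 − 22)/1451 ≈ 20.583 kHz.
On reflection it acts as a source moving away from the stationary detector: f₂ = f₁ · v/(v + u) = 20.583 × 1451/1473 ≈ 20.276 kHz.
Equivalently f₂ = f₀ · (v − u)/(v + u).
Beat frequency (with f₀ = 20900 Hz): |f₂ − f₀| = 2u·f₀/(v + u) = 2 × 22 × 20900/1473 ≈ 624 Hz.

624 Hz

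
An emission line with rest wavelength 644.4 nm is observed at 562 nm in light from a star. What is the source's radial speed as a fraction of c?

0.136

λ'/λ₀ = 0.8721 < 1 (blueshift), so the source is approaching.
λ'/λ₀ = √((1 − β)/(1 + β)) for an approaching source ⇒ β = (1 − r²)/(1 + r²) with r = λ'/λ₀.
β = (1 − 0.7606)/(1 + 0.7606) ≈ 0.136.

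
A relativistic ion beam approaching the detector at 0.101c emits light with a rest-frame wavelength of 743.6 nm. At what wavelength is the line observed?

671.9 nm

Relativistic Doppler for wavelength: λ' = λ₀ · √((1 − β)/(1 + β)).
λ' = 743.6 × √(0.8990/1.1010) = 743.6 × 0.90362 ≈ 671.9 nm.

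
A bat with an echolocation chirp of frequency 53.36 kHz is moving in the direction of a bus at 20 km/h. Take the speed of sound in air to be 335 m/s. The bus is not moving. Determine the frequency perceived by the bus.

54.3 kHz

20 km/h = 5.556 m/s.
Moving source, stationary observer: f' = f · v/(v − v_s) since the source is approaching.
f' = 53.36 × 335/(335 − 5.556) = 53.36 × 335/329.4 ≈ 54.3 kHz.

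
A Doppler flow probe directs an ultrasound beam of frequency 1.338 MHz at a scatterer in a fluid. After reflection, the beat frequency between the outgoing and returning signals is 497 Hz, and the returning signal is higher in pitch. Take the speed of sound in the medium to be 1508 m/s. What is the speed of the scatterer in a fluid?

0.28 m/s

Double Doppler shift off a moving reflector: f₂ = f₀ · (v + u)/(v − u) (u > 0 toward emitter).
Returning signal is higher, so f₂ = f₀ + Δf = 1338000 + 497 = 1338497 Hz.
Rearranging, u = v · (f₂ − f₀)/(f₂ + f₀) = 1508 × 497/2676497 ≈ 0.28 m/s.
So the scatterer in a fluid is moving at 0.28 m/s toward the emitter.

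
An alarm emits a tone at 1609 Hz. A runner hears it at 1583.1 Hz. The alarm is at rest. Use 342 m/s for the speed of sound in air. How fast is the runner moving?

f' < f, so the runner is receding.
f' = f · (v − v_o)/v ⇒ v_o = v · |f'/f − 1|.
v_o = 342 × |1583.1/1609 − 1| = 342 × 0.0161 ≈ 5.5 m/s.

5.5 m/s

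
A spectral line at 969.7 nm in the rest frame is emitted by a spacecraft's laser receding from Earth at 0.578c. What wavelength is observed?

1875.1 nm

Relativistic Doppler for wavelength: λ' = λ₀ · √((1 + β)/(1 − β)).
λ' = 969.7 × √(1.5780/0.4220) = 969.7 × 1.93374 ≈ 1875.1 nm.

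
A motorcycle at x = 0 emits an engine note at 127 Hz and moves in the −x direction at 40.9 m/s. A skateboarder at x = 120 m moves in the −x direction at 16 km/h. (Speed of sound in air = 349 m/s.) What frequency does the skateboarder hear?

16 km/h = 4.444 m/s.
The observer lies on the +x side, so the source is heading away from the observer and the observer is heading toward the source.
With source receding and observer approaching, f' = f · (v + v_o)/(v + v_s).
f' = 127 × (349 + 4.444)/(349 + 40.9) = 127 × 353.44/389.9 ≈ 115 Hz.

115 Hz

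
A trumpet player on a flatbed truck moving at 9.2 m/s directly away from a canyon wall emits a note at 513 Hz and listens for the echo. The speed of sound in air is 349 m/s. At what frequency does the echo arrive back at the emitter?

The canyon wall receives the sound from a moving source: f₁ = f₀ · v/(v + v_e) = 513 × 349/358.2 ≈ 500 Hz.
On the return leg the trumpet player on a flatbed truck is a moving observer: f₂ = f₁ · (v − v_e)/v = 500 × 339.8/349 ≈ 487 Hz.
Equivalently f₂ = f₀ · (v − v_e)/(v + v_e).

487 Hz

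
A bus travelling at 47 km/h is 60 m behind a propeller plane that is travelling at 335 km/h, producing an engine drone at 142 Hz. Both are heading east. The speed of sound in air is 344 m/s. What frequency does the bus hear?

116 Hz

335 km/h = 93.06 m/s; 47 km/h = 13.06 m/s.
The bus is behind, so the propeller plane is moving away from it while the bus is moving toward the propeller plane.
Both move, so f' = f · (v + v_o)/(v + v_s).
f' = 142 × (344 + 13.06)/(344 + 93.06) = 142 × 357.06/437.06 ≈ 116 Hz.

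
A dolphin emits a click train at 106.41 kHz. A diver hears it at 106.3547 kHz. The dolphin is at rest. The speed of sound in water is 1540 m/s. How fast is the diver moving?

0.80 m/s

f' < f, so the diver is receding.
f' = f · (v − v_o)/v ⇒ v_o = v · |f'/f − 1|.
v_o = 1540 × |106.3547/106.41 − 1| = 1540 × 0.0005197 ≈ 0.80 m/s.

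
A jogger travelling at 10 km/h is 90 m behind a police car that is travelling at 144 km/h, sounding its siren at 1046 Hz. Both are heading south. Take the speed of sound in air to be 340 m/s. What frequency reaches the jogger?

944 Hz

144 km/h = 40 m/s; 10 km/h = 2.778 m/s.
The jogger is behind, so the police car is moving away from it while the jogger is moving toward the police car.
General Doppler shift: f' = f · (v + v_o)/(v + v_s).
f' = 1046 × (340 + 2.778)/(340 + 40) = 1046 × 342.78/380 ≈ 944 Hz.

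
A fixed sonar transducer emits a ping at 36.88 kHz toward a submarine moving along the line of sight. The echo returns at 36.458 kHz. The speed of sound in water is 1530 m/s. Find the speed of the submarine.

Double Doppler shift off a moving reflector: f₂ = f₀ · (v + u)/(v − u) (u > 0 toward emitter).
Rearranging, u = v · (f₂ − f₀)/(f₂ + f₀) = 1530 × -0.422/73.338 ≈ -8.8 m/s.
So the submarine is moving at 8.8 m/s away from the emitter.

8.8 m/s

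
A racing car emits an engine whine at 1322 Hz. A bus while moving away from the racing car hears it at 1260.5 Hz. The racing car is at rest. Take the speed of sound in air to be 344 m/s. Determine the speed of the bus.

f' = f · (v − v_o)/v ⇒ v_o = v · |f'/f − 1|.
v_o = 344 × |1260.5/1322 − 1| = 344 × 0.04652 ≈ 16.0 m/s.

16.0 m/s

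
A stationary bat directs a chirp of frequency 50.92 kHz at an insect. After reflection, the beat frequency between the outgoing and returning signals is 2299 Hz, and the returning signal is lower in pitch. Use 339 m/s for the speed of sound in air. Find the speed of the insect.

7.8 m/s

Double Doppler shift off a moving reflector: f₂ = f₀ · (v + u)/(v − u) (u > 0 toward emitter).
Returning signal is lower, so f₂ = f₀ − Δf = 50920 − 2299 = 48621 Hz.
Rearranging, u = v · (f₂ − f₀)/(f₂ + f₀) = 339 × -2299/99541 ≈ -7.8 m/s.
So the insect is moving at 7.8 m/s away from the emitter.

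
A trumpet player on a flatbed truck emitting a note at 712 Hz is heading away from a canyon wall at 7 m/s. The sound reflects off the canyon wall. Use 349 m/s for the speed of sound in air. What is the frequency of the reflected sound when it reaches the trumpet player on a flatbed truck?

684 Hz

The canyon wall receives the sound from a moving source: f₁ = f₀ · v/(v + v_e) = 712 × 349/356 ≈ 698 Hz.
On the return leg the trumpet player on a flatbed truck is a moving observer: f₂ = f₁ · (v − v_e)/v = 698 × 342/349 ≈ 684 Hz.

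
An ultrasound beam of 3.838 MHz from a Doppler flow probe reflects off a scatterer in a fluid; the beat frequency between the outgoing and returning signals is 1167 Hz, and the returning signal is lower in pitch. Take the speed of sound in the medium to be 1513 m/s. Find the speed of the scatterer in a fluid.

0.23 m/s

Double Doppler shift off a moving reflector: f₂ = f₀ · (v + u)/(v − u) (u > 0 toward emitter).
Returning signal is lower, so f₂ = f₀ − Δf = 3838000 − 1167 = 3836833 Hz.
Rearranging, u = v · (f₂ − f₀)/(f₂ + f₀) = 1513 × -1167/7674833 ≈ -0.23 m/s.
So the scatterer in a fluid is moving at 0.23 m/s away from the emitter.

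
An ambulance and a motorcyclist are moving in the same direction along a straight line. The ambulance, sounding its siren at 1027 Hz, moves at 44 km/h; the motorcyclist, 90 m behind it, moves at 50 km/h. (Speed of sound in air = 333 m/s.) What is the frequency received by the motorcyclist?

44 km/h = 12.22 m/s; 50 km/h = 13.89 m/s.
The motorcyclist is behind, so the ambulance is moving away from it while the motorcyclist is moving toward the ambulance.
Both move, so f' = f · (v + v_o)/(v + v_s).
f' = 1027 × (333 + 13.89)/(333 + 12.22) = 1027 × 346.89/345.22 ≈ 1032 Hz.

1032 Hz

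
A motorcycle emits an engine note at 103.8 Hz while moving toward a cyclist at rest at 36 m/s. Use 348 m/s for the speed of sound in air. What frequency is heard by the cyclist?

Only the source moves, toward the listener, so f' = f · v/(v − v_s).
f' = 103.8 × 348/(348 − 36) = 103.8 × 348/312 ≈ 116 Hz.

116 Hz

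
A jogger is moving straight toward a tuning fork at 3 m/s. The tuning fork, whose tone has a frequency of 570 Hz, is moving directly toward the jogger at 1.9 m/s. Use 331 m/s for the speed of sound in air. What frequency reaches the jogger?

Both move, so f' = f · (v + v_o)/(v − v_s).
f' = 570 × (331 + 3)/(331 − 1.9) = 570 × 334/329.1 ≈ 578 Hz.

578 Hz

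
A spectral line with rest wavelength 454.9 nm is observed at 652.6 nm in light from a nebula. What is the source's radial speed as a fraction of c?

0.346

λ'/λ₀ = 1.4346 > 1 (redshift), so the source is receding.
λ'/λ₀ = √((1 + β)/(1 − β)) for a receding source ⇒ β = (r² − 1)/(r² + 1) with r = λ'/λ₀.
β = (2.0581 − 1)/(2.0581 + 1) ≈ 0.346.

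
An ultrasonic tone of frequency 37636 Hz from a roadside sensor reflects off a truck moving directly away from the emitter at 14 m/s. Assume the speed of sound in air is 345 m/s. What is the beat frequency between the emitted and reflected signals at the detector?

2935 Hz

The truck first receives the wave as a moving observer: f₁ = f₀ · (v − u)/v = 37636 × (345 − 14)/345 ≈ 36109 Hz.
The reflection then acts as a moving source: f₂ = f₁ · v/(v + u) ≈ 34701 Hz.
Equivalently f₂ = f₀ · (v − u)/(v + u).
Beat frequency: |f₂ − f₀| = 2u·f₀/(v + u) = 2 × 14 × 37636/359 ≈ 2935 Hz.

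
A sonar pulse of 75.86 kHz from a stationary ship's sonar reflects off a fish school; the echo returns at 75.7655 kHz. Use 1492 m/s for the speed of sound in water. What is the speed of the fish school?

Double Doppler shift off a moving reflector: f₂ = f₀ · (v + u)/(v − u) (u > 0 toward emitter).
Rearranging, u = v · (f₂ − f₀)/(f₂ + f₀) = 1492 × -0.0945/151.6255 ≈ -0.93 m/s.
So the fish school is moving at 0.93 m/s away from the emitter.

0.93 m/s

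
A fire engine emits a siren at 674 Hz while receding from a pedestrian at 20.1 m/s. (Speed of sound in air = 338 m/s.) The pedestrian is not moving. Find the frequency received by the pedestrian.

636 Hz

Moving source, stationary observer: f' = f · v/(v + v_s) since the source is receding.
f' = 674 × 338/(338 + 20.1) = 674 × 338/358.1 ≈ 636 Hz.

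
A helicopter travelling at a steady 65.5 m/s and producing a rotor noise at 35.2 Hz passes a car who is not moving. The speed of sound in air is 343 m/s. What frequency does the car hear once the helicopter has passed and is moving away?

29.6 Hz

Receding: f₂ = f · v/(v + v_s) = 35.2 × 343/408.5 ≈ 29.6 Hz.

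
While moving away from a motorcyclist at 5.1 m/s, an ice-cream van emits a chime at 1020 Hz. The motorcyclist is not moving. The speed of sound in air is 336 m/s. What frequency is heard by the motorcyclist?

1005 Hz

Only the source moves, away from the listener, so f' = f · v/(v + v_s).
f' = 1020 × 336/(336 + 5.1) = 1020 × 336/341.1 ≈ 1005 Hz.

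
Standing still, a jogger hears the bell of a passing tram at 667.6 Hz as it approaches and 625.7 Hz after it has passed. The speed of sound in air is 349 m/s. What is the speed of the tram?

f₁/f₂ = (v + v_s)/(v − v_s), so v_s = v · (f₁ − f₂)/(f₁ + f₂).
v_s = 349 × (667.6 − 625.7)/(667.6 + 625.7) = 349 × 41.9/1293.3 ≈ 11.3 m/s.

11.3 m/s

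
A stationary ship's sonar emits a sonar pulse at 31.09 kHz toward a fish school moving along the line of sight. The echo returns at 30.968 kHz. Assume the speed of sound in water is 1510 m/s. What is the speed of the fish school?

Double Doppler shift off a moving reflector: f₂ = f₀ · (v + u)/(v − u) (u > 0 toward emitter).
Rearranging, u = v · (f₂ − f₀)/(f₂ + f₀) = 1510 × -0.122/62.058 ≈ -2.97 m/s.
So the fish school is moving at 2.97 m/s away from the emitter.

2.97 m/s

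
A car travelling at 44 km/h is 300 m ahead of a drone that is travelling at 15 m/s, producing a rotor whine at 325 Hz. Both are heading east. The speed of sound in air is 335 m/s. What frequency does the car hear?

328 Hz

44 km/h = 12.22 m/s.
The car is ahead, so the drone is moving toward it while the car is moving away from the drone.
With source approaching and observer receding, f' = f · (v − v_o)/(v − v_s).
f' = 325 × (335 − 12.22)/(335 − 15) = 325 × 322.78/320 ≈ 328 Hz.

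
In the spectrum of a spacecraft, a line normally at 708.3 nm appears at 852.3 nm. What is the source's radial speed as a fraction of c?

0.183

λ'/λ₀ = 1.2033 > 1 (redshift), so the source is receding.
λ'/λ₀ = √((1 + β)/(1 − β)) for a receding source ⇒ β = (r² − 1)/(r² + 1) with r = λ'/λ₀.
β = (1.4479 − 1)/(1.4479 + 1) ≈ 0.183.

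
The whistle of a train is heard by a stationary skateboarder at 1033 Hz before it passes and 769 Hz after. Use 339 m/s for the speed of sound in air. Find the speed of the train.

f₁/f₂ = (v + v_s)/(v − v_s), so v_s = v · (f₁ − f₂)/(f₁ + f₂).
v_s = 339 × (1033 − 769)/(1033 + 769) = 339 × 264/1802 ≈ 50 m/s.

50 m/s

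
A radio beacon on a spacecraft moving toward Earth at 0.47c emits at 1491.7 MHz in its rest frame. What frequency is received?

Relativistic Doppler for frequency: f' = f₀ · √((1 + β)/(1 − β)).
f' = 1491.7 × √(1.4700/0.5300) = 1491.7 × 1.66541 ≈ 2484.3 MHz.

2484.3 MHz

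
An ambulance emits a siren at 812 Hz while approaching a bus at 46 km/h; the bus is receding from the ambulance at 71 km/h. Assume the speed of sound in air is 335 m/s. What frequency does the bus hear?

794 Hz

46 km/h = 12.78 m/s; 71 km/h = 19.72 m/s.
Both move, so f' = f · (v − v_o)/(v − v_s).
f' = 812 × (335 − 19.72)/(335 − 12.78) = 812 × 315.28/322.22 ≈ 794 Hz.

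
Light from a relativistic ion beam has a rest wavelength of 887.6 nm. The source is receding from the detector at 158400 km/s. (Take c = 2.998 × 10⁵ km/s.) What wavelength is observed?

1597.8 nm

β = v/c = 158400/299800 = 0.5284.
Relativistic Doppler for wavelength: λ' = λ₀ · √((1 + β)/(1 − β)).
λ' = 887.6 × √(1.5284/0.4716) = 887.6 × 1.80013 ≈ 1597.8 nm.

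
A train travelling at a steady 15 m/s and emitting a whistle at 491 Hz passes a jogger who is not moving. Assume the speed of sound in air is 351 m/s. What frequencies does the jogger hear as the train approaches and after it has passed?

Approaching: f₁ = f · v/(v − v_s) = 491 × 351/336 ≈ 513 Hz.
Receding: f₂ = f · v/(v + v_s) = 491 × 351/366 ≈ 471 Hz.

513 Hz approaching; 471 Hz receding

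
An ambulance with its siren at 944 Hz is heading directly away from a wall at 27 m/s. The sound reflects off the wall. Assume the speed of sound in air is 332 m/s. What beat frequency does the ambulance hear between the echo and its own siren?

142 Hz

The wall receives the sound from a moving source: f₁ = f₀ · v/(v + v_e) = 944 × 332/359 ≈ 873.0 Hz.
On the return leg the ambulance is a moving observer: f₂ = f₁ · (v − v_e)/v = 873.0 × 305/332 ≈ 802.0 Hz.
Beat against the emitted tone: |f₂ − f₀| = 2v_e·f₀/(v + v_e) = 2 × 27 × 944/359 ≈ 142 Hz.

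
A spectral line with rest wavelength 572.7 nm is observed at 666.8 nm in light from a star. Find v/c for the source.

0.151

λ'/λ₀ = 1.1643 > 1 (redshift), so the source is receding.
λ'/λ₀ = √((1 + β)/(1 − β)) for a receding source ⇒ β = (r² − 1)/(r² + 1) with r = λ'/λ₀.
β = (1.3556 − 1)/(1.3556 + 1) ≈ 0.151.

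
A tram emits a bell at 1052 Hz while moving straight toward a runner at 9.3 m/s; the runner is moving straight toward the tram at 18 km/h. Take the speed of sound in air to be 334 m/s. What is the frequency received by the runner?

1098 Hz

18 km/h = 5 m/s.
General Doppler shift: f' = f · (v + v_o)/(v − v_s).
f' = 1052 × (334 + 5)/(334 − 9.3) = 1052 × 339/324.7 ≈ 1098 Hz.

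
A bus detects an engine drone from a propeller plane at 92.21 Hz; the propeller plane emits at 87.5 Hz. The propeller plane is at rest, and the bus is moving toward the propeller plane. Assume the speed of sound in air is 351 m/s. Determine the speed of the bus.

f' = f · (v + v_o)/v ⇒ v_o = v · |f'/f − 1|.
v_o = 351 × |92.21/87.5 − 1| = 351 × 0.05383 ≈ 18.9 m/s.

18.9 m/s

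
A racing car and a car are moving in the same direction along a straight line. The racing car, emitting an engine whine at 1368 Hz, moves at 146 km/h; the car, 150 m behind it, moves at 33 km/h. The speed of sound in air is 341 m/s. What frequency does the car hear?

1255 Hz

146 km/h = 40.56 m/s; 33 km/h = 9.167 m/s.
The car is behind, so the racing car is moving away from it while the car is moving toward the racing car.
Both move, so f' = f · (v + v_o)/(v + v_s).
f' = 1368 × (341 + 9.167)/(341 + 40.56) = 1368 × 350.17/381.56 ≈ 1255 Hz.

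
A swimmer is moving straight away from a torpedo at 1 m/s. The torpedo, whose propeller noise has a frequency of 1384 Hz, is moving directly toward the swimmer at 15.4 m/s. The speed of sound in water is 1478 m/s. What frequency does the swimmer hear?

With source approaching and observer receding, f' = f · (v − v_o)/(v − v_s).
f' = 1384 × (1478 − 1)/(1478 − 15.4) = 1384 × 1477/1462.6 ≈ 1398 Hz.

1398 Hz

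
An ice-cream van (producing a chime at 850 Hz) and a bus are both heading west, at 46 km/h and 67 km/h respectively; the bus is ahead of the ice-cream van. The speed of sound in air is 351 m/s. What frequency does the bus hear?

46 km/h = 12.78 m/s; 67 km/h = 18.61 m/s.
The bus is ahead, so the ice-cream van is moving toward it while the bus is moving away from the ice-cream van.
Both move, so f' = f · (v − v_o)/(v − v_s).
f' = 850 × (351 − 18.61)/(351 − 12.78) = 850 × 332.39/338.22 ≈ 835 Hz.

835 Hz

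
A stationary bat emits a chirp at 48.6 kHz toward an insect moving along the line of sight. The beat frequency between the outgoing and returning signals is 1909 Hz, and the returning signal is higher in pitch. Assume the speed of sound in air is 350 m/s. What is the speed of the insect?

6.7 m/s

Double Doppler shift off a moving reflector: f₂ = f₀ · (v + u)/(v − u) (u > 0 toward emitter).
Returning signal is higher, so f₂ = f₀ + Δf = 48600 + 1909 = 50509 Hz.
Rearranging, u = v · (f₂ − f₀)/(f₂ + f₀) = 350 × 1909/99109 ≈ 6.7 m/s.
So the insect is moving at 6.7 m/s toward the emitter.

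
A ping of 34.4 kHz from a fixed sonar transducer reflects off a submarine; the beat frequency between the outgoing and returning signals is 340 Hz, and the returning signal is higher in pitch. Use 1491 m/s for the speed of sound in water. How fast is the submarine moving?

7.3 m/s

Double Doppler shift off a moving reflector: f₂ = f₀ · (v + u)/(v − u) (u > 0 toward emitter).
Returning signal is higher, so f₂ = f₀ + Δf = 34400 + 340 = 34740 Hz.
Rearranging, u = v · (f₂ − f₀)/(f₂ + f₀) = 1491 × 340/69140 ≈ 7.3 m/s.
So the submarine is moving at 7.3 m/s toward the emitter.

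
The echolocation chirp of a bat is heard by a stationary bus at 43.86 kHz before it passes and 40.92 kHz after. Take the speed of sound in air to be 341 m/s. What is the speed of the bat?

11.8 m/s

f₁/f₂ = (v + v_s)/(v − v_s), so v_s = v · (f₁ − f₂)/(f₁ + f₂).
v_s = 341 × (43.86 − 40.92)/(43.86 + 40.92) = 341 × 2.94/84.78 ≈ 11.8 m/s.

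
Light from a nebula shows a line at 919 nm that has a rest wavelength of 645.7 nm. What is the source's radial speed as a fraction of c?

λ'/λ₀ = 1.4233 > 1 (redshift), so the source is receding.
λ'/λ₀ = √((1 + β)/(1 − β)) for a receding source ⇒ β = (r² − 1)/(r² + 1) with r = λ'/λ₀.
β = (2.0257 − 1)/(2.0257 + 1) ≈ 0.339.

0.339c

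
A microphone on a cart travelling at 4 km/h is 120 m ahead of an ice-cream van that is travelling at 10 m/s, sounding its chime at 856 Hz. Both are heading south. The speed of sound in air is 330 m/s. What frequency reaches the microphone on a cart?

880 Hz

4 km/h = 1.111 m/s.
The microphone on a cart is ahead, so the ice-cream van is moving toward it while the microphone on a cart is moving away from the ice-cream van.
General Doppler shift: f' = f · (v − v_o)/(v − v_s).
f' = 856 × (330 − 1.111)/(330 − 10) = 856 × 328.89/320 ≈ 880 Hz.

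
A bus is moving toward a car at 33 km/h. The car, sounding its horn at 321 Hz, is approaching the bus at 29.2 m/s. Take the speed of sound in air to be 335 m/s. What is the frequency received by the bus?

33 km/h = 9.167 m/s.
With source approaching and observer approaching, f' = f · (v + v_o)/(v − v_s).
f' = 321 × (335 + 9.167)/(335 − 29.2) = 321 × 344.17/305.8 ≈ 361 Hz.

361 Hz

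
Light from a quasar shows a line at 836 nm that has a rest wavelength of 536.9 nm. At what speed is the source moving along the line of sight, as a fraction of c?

λ'/λ₀ = 1.5571 > 1 (redshift), so the source is receding.
λ'/λ₀ = √((1 + β)/(1 − β)) for a receding source ⇒ β = (r² − 1)/(r² + 1) with r = λ'/λ₀.
β = (2.4245 − 1)/(2.4245 + 1) ≈ 0.416.

0.416c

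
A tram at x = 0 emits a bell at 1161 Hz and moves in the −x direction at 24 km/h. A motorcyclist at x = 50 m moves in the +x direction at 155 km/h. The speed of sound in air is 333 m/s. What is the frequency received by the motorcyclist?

991 Hz

24 km/h = 6.667 m/s; 155 km/h = 43.06 m/s.
The observer lies on the +x side, so the source is heading away from the observer and the observer is heading away from the source.
With source receding and observer receding, f' = f · (v − v_o)/(v + v_s).
f' = 1161 × (333 − 43.06)/(333 + 6.667) = 1161 × 289.94/339.67 ≈ 991 Hz.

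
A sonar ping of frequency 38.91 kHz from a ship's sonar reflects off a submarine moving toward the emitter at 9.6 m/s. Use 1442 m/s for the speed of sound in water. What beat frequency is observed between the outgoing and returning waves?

522 Hz

At the submarine (a moving observer), f₁ = f₀ · (v + u)/v = 38.91 × 1451.6/1442 ≈ 39.169 kHz.
On reflection it acts as a source moving toward the stationary detector: f₂ = f₁ · v/(v − u) = 39.169 × 1442/1432.4 ≈ 39.432 kHz.
Equivalently f₂ = f₀ · (v + u)/(v − u).
Beat frequency (with f₀ = 38910 Hz): |f₂ − f₀| = 2u·f₀/(v − u) = 2 × 9.6 × 38910/1432.4 ≈ 522 Hz.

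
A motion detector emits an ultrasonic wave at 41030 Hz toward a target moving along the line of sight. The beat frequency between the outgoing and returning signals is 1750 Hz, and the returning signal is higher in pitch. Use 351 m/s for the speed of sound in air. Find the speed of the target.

7.3 m/s

Double Doppler shift off a moving reflector: f₂ = f₀ · (v + u)/(v − u) (u > 0 toward emitter).
Returning signal is higher, so f₂ = f₀ + Δf = 41030 + 1750 = 42780 Hz.
Rearranging, u = v · (f₂ − f₀)/(f₂ + f₀) = 351 × 1750/83810 ≈ 7.3 m/s.
So the target is moving at 7.3 m/s toward the emitter.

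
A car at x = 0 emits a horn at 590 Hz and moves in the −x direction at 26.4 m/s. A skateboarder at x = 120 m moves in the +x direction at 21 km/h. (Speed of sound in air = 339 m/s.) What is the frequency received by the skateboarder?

21 km/h = 5.833 m/s.
The observer lies on the +x side, so the source is heading away from the observer and the observer is heading away from the source.
With source receding and observer receding, f' = f · (v − v_o)/(v + v_s).
f' = 590 × (339 − 5.833)/(339 + 26.4) = 590 × 333.17/365.4 ≈ 538 Hz.

538 Hz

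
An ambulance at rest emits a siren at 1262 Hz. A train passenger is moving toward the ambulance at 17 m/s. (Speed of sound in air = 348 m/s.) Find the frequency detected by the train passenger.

Only the observer moves, toward the source, so f' = f · (v + v_o)/v.
f' = 1262 × (348 + 17)/348 = 1262 × 365/348 ≈ 1324 Hz.

1324 Hz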